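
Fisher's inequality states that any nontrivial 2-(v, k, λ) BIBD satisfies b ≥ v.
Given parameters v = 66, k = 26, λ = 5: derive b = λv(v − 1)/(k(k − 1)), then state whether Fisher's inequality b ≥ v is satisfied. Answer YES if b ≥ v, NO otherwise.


b = λv(v − 1)/(k(k − 1)) = 5·66·65/(26·25) = 21450/650 = 33.
Compare with v = 66: b < v, so Fisher's inequality fails.

NO


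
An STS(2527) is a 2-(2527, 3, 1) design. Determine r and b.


An STS(v) is a 2-(v, 3, 1) BIBD: block size k = 3, λ = 1.
Replication: r(k − 1) = λ(v − 1) ⇒ r·2 = 2527 − 1 = 2526 ⇒ r = 1263.
Block count: b = v(v − 1)/6 = 2527·2526/6 = 6383202/6 = 1063867.

r = 1263, b = 1063867.


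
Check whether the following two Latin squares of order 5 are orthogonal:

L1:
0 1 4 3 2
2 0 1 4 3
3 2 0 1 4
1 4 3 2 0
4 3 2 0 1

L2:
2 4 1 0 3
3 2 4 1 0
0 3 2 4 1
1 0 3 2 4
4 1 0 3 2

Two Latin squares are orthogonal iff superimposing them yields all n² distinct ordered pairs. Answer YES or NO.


Form the n² = 25 superimposed pairs (L1[i][j], L2[i][j]), row by row (rows and columns indexed from 0):
row 0: (0,2) (1,4) (4,1) (3,0) (2,3)
row 1: (2,3) (0,2) (1,4) (4,1) (3,0)
row 2: (3,0) (2,3) (0,2) (1,4) (4,1)
row 3: (1,1) (4,0) (3,3) (2,2) (0,4)
row 4: (4,4) (3,1) (2,0) (0,3) (1,2)
Orthogonality requires all 25 pairs distinct.
But the pair (2,3) repeats: cell (0,4) has L1 = 2, L2 = 3, and cell (1,0) has L1 = 2, L2 = 3.
A repeated pair means some other pair never occurs (only 15 distinct pairs out of 25), so the squares are not orthogonal.
Conclusion: NO.

NO


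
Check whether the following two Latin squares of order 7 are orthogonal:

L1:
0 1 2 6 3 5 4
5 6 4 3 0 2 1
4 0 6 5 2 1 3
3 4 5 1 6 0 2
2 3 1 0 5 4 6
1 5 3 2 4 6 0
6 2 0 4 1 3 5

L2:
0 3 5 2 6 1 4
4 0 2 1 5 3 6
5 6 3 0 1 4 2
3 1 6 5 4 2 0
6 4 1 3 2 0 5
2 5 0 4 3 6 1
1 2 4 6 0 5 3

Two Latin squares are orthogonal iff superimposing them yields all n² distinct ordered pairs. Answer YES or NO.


Form the n² = 49 superimposed pairs (L1[i][j], L2[i][j]), row by row (rows and columns indexed from 0):
row 0: (0,0) (1,3) (2,5) (6,2) (3,6) (5,1) (4,4)
row 1: (5,4) (6,0) (4,2) (3,1) (0,5) (2,3) (1,6)
row 2: (4,5) (0,6) (6,3) (5,0) (2,1) (1,4) (3,2)
row 3: (3,3) (4,1) (5,6) (1,5) (6,4) (0,2) (2,0)
row 4: (2,6) (3,4) (1,1) (0,3) (5,2) (4,0) (6,5)
row 5: (1,2) (5,5) (3,0) (2,4) (4,3) (6,6) (0,1)
row 6: (6,1) (2,2) (0,4) (4,6) (1,0) (3,5) (5,3)
Orthogonality requires all 49 pairs distinct.
Check by first coordinate: for each symbol s of L1, list the L2 entries in the n cells where L1 = s; they must all differ.
  L1 = 0: L2 entries (in reading order) 0, 5, 6, 2, 3, 1, 4 — all 7 distinct ✓
  L1 = 1: L2 entries (in reading order) 3, 6, 4, 5, 1, 2, 0 — all 7 distinct ✓
  L1 = 2: L2 entries (in reading order) 5, 3, 1, 0, 6, 4, 2 — all 7 distinct ✓
  L1 = 3: L2 entries (in reading order) 6, 1, 2, 3, 4, 0, 5 — all 7 distinct ✓
  L1 = 4: L2 entries (in reading order) 4, 2, 5, 1, 0, 3, 6 — all 7 distinct ✓
  L1 = 5: L2 entries (in reading order) 1, 4, 0, 6, 2, 5, 3 — all 7 distinct ✓
  L1 = 6: L2 entries (in reading order) 2, 0, 3, 4, 5, 6, 1 — all 7 distinct ✓
Every symbol of L1 meets every symbol of L2 exactly once, so all 49 pairs are distinct (49 of 49).
Conclusion: YES.

YES


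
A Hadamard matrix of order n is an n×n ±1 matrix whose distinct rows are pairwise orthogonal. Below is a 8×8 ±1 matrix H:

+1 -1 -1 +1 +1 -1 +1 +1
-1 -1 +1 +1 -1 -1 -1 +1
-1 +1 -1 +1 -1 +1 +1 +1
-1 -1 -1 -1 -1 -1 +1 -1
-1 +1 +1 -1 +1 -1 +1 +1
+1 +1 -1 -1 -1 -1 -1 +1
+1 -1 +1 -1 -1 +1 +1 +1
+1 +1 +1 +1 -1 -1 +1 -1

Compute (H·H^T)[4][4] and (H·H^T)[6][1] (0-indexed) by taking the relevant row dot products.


Row 1 of H: [-1, -1, 1, 1, -1, -1, -1, 1].
Row 4 of H: [-1, 1, 1, -1, 1, -1, 1, 1].
Row 6 of H: [1, -1, 1, -1, -1, 1, 1, 1].
(H·H^T)[4][4] = Σ_j H[4][j]·H[4][j] = (-1)² + (1)² + (1)² + (-1)² + (1)² + (-1)² + (1)² + (1)² = 1 + 1 + 1 + 1 + 1 + 1 + 1 + 1 = 8.
(H·H^T)[6][1] = Σ_j H[6][j]·H[1][j] = (1)·(-1) + (-1)·(-1) + (1)·(1) + (-1)·(1) + (-1)·(-1) + (1)·(-1) + (1)·(-1) + (1)·(1) = -1 + 1 + 1 + -1 + 1 + -1 + -1 + 1 = 0.
So rows 6 and 1 are orthogonal; the diagonal entry equals n = 8.

(4,4) entry = 8; (6,1) entry = 0.


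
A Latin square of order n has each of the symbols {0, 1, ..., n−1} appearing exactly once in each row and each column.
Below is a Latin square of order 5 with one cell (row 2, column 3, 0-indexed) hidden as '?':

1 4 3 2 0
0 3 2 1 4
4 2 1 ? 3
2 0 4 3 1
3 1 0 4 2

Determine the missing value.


Row 2 contains symbols [1, 2, 3, 4] — missing [0].
Column 3 contains symbols [1, 2, 3, 4] — missing [0].
The missing symbol must appear in both missing sets; intersection = [0].
Therefore the hidden value is 0.

Missing value = 0.


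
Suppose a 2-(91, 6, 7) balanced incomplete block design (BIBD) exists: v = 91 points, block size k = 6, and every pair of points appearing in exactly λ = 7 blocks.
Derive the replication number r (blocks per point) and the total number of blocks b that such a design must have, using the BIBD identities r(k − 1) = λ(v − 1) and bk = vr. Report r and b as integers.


Any 2-(v, k, λ) BIBD satisfies two necessary conditions:
  (i)  Each point sits in r blocks, and counting incidences through any fixed point gives r(k − 1) = λ(v − 1), so r = λ(v − 1)/(k − 1).
  (ii) Total incidences bk = vr, so b = vr/k.
Step 1: r = λ(v − 1)/(k − 1) = 7·(91 − 1)/(6 − 1) = 7·90/5 = 630/5 = 126.
Step 2: b = vr/k = 91·126/6 = 11466/6 = 1911.
Check integrality: r = 126 ∈ Z ✓, b = 1911 ∈ Z ✓.
(These identities are necessary conditions: they determine r and b for any design with these parameters, but do not by themselves prove that one exists.)

r = 126, b = 1911.


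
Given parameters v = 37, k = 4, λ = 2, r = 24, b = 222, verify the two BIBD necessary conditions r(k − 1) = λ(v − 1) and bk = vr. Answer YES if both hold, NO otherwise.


Condition (i): r(k − 1) = 24·3 = 72; λ(v − 1) = 2·36 = 72. Match? YES.
Condition (ii): bk = 222·4 = 888; vr = 37·24 = 888. Match? YES.
Both conditions hold? YES.

YES


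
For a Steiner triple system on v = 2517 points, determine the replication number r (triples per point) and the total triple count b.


An STS(v) is a 2-(v, 3, 1) BIBD: block size k = 3, λ = 1.
Replication: r(k − 1) = λ(v − 1) ⇒ r·2 = 2517 − 1 = 2516 ⇒ r = 1258.
Block count: b = v(v − 1)/6 = 2517·2516/6 = 6332772/6 = 1055462.

r = 1258, b = 1055462.


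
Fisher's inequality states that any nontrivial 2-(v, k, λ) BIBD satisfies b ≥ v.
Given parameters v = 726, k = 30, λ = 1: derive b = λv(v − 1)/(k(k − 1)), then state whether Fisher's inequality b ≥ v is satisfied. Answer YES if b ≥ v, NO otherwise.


r = λ(v − 1)/(k − 1) = 1·725/29 = 25.
b = vr/k = 726·25/30 = 605.
Fisher's inequality: b ≥ v ⇔ 605 ≥ 726? NO.

NO


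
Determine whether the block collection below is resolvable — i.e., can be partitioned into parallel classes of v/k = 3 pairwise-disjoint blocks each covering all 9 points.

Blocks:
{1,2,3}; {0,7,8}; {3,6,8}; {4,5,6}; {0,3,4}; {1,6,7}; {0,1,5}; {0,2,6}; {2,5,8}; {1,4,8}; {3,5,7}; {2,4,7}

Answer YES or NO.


v = 9, block size k = 3, number of blocks = 12.
For resolvability, blocks must partition into parallel classes of size v/k = 3.
Total blocks must therefore be a multiple of 3: 12 = 3·4 + 0 ⇒ divisible ✓.
Greedy packing gives 4 candidate class(es). Each should be a full parallel class (size 3, covers all 9 points).
  Class 1 (3 blocks): {1,2,3}; {0,7,8}; {4,5,6}. Points covered: [0, 1, 2, 3, 4, 5, 6, 7, 8].
  Class 2 (3 blocks): {3,6,8}; {0,1,5}; {2,4,7}. Points covered: [0, 1, 2, 3, 4, 5, 6, 7, 8].
  Class 3 (3 blocks): {0,3,4}; {1,6,7}; {2,5,8}. Points covered: [0, 1, 2, 3, 4, 5, 6, 7, 8].
  Class 4 (3 blocks): {0,2,6}; {1,4,8}; {3,5,7}. Points covered: [0, 1, 2, 3, 4, 5, 6, 7, 8].
All classes full (size 3)? YES. All classes cover every point? YES.
Resolvable? YES.

YES


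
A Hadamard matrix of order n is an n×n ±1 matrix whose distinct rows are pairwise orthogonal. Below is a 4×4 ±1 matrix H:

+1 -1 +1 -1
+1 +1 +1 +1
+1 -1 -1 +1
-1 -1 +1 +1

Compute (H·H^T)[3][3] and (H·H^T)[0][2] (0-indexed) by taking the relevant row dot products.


Row 0 of H: [1, -1, 1, -1].
Row 2 of H: [1, -1, -1, 1].
Row 3 of H: [-1, -1, 1, 1].
(H·H^T)[3][3] = Σ_j H[3][j]·H[3][j] = (-1)² + (-1)² + (1)² + (1)² = 1 + 1 + 1 + 1 = 4.
(H·H^T)[0][2] = Σ_j H[0][j]·H[2][j] = (1)·(1) + (-1)·(-1) + (1)·(-1) + (-1)·(1) = 1 + 1 + -1 + -1 = 0.
So rows 0 and 2 are orthogonal; the diagonal entry equals n = 4.

(3,3) entry = 4; (0,2) entry = 0.


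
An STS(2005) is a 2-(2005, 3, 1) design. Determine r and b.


An STS(v) is a 2-(v, 3, 1) BIBD: block size k = 3, λ = 1.
Replication: r(k − 1) = λ(v − 1) ⇒ r·2 = 2005 − 1 = 2004 ⇒ r = 1002.
Block count: bk = vr ⇒ b·3 = 2005·1002 = 2009010 ⇒ b = 669670.

r = 1002, b = 669670.


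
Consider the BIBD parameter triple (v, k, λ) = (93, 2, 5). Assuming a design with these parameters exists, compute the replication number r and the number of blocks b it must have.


Any 2-(v, k, λ) BIBD satisfies two necessary conditions:
  (i)  Each point sits in r blocks, and counting incidences through any fixed point gives r(k − 1) = λ(v − 1), so r = λ(v − 1)/(k − 1).
  (ii) Total incidences bk = vr, so b = vr/k.
Step 1: r = λ(v − 1)/(k − 1) = 5·(93 − 1)/(2 − 1) = 5·92/1 = 460/1 = 460.
Step 2: b = vr/k = 93·460/2 = 42780/2 = 21390.
Check integrality: r = 460 ∈ Z ✓, b = 21390 ∈ Z ✓.
(These identities are necessary conditions: they determine r and b for any design with these parameters, but do not by themselves prove that one exists.)

r = 460, b = 21390.


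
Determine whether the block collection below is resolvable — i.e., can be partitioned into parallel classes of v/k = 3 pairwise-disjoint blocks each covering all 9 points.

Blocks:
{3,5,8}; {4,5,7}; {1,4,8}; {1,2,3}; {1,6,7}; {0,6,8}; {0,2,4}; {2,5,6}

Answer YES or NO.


v = 9, block size k = 3, number of blocks = 8.
For resolvability, blocks must partition into parallel classes of size v/k = 3.
Total blocks must therefore be a multiple of 3: 8 = 3·2 + 2 ⇒ not divisible ✗.
Resolvable? NO.

NO


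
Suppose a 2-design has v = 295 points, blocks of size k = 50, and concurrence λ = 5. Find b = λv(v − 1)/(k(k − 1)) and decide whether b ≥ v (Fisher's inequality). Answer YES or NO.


r = λ(v − 1)/(k − 1) = 5·294/49 = 30.
b = vr/k = 295·30/50 = 177.
Fisher's inequality: b ≥ v ⇔ 177 ≥ 295? NO.

NO


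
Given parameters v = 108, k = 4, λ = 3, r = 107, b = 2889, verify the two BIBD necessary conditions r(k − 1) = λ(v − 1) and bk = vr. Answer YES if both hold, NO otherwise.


Condition (i): r(k − 1) = 107·3 = 321; λ(v − 1) = 3·107 = 321. Match? YES.
Condition (ii): bk = 2889·4 = 11556; vr = 108·107 = 11556. Match? YES.
Both conditions hold? YES.

YES


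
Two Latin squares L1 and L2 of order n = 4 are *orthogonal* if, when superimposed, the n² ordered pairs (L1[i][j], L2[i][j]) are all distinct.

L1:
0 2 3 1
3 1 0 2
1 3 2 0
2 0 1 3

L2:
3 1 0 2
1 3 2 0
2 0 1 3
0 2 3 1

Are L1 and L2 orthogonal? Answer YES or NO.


Form the n² = 16 superimposed pairs (L1[i][j], L2[i][j]), row by row (rows and columns indexed from 0):
row 0: (0,3) (2,1) (3,0) (1,2)
row 1: (3,1) (1,3) (0,2) (2,0)
row 2: (1,2) (3,0) (2,1) (0,3)
row 3: (2,0) (0,2) (1,3) (3,1)
Orthogonality requires all 16 pairs distinct.
But the pair (1,2) repeats: cell (0,3) has L1 = 1, L2 = 2, and cell (2,0) has L1 = 1, L2 = 2.
A repeated pair means some other pair never occurs (only 8 distinct pairs out of 16), so the squares are not orthogonal.
Conclusion: NO.

NO


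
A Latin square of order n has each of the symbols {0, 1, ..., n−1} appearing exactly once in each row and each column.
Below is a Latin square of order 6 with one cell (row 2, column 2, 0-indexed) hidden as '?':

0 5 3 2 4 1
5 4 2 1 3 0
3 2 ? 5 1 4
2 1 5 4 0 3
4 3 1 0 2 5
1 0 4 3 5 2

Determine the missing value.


Row 2 contains symbols [1, 2, 3, 4, 5] — missing [0].
Column 2 contains symbols [1, 2, 3, 4, 5] — missing [0].
The missing symbol must appear in both missing sets; intersection = [0].
Therefore the hidden value is 0.

Missing value = 0.


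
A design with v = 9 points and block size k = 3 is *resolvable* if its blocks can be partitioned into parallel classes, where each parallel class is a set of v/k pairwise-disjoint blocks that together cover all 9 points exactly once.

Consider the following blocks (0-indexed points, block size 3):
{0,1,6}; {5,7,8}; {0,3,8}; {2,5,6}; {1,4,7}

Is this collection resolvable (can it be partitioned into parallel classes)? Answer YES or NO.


v = 9, block size k = 3, number of blocks = 5.
For resolvability, blocks must partition into parallel classes of size v/k = 3.
Total blocks must therefore be a multiple of 3: 5 = 3·1 + 2 ⇒ not divisible ✗.
Resolvable? NO.

NO


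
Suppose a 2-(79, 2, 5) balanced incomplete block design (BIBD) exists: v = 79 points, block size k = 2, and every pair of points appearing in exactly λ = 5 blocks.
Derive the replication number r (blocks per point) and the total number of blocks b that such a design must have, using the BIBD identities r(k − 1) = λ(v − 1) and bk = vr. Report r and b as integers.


Any 2-(v, k, λ) BIBD satisfies two necessary conditions:
  (i)  Each point sits in r blocks, and counting incidences through any fixed point gives r(k − 1) = λ(v − 1), so r = λ(v − 1)/(k − 1).
  (ii) Total incidences bk = vr, so b = vr/k.
Step 1: r = λ(v − 1)/(k − 1) = 5·(79 − 1)/(2 − 1) = 5·78/1 = 390/1 = 390.
Step 2: b = vr/k = 79·390/2 = 30810/2 = 15405.
Check integrality: r = 390 ∈ Z ✓, b = 15405 ∈ Z ✓.
(These identities are necessary conditions: they determine r and b for any design with these parameters, but do not by themselves prove that one exists.)

r = 390, b = 15405.


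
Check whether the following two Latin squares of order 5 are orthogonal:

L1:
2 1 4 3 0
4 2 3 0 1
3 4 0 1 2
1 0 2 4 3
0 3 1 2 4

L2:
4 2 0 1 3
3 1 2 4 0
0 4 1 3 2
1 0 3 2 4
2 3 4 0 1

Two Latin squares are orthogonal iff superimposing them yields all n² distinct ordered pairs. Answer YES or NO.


Form the n² = 25 superimposed pairs (L1[i][j], L2[i][j]), row by row (rows and columns indexed from 0):
row 0: (2,4) (1,2) (4,0) (3,1) (0,3)
row 1: (4,3) (2,1) (3,2) (0,4) (1,0)
row 2: (3,0) (4,4) (0,1) (1,3) (2,2)
row 3: (1,1) (0,0) (2,3) (4,2) (3,4)
row 4: (0,2) (3,3) (1,4) (2,0) (4,1)
Orthogonality requires all 25 pairs distinct.
Check by first coordinate: for each symbol s of L1, list the L2 entries in the n cells where L1 = s; they must all differ.
  L1 = 0: L2 entries (in reading order) 3, 4, 1, 0, 2 — all 5 distinct ✓
  L1 = 1: L2 entries (in reading order) 2, 0, 3, 1, 4 — all 5 distinct ✓
  L1 = 2: L2 entries (in reading order) 4, 1, 2, 3, 0 — all 5 distinct ✓
  L1 = 3: L2 entries (in reading order) 1, 2, 0, 4, 3 — all 5 distinct ✓
  L1 = 4: L2 entries (in reading order) 0, 3, 4, 2, 1 — all 5 distinct ✓
Every symbol of L1 meets every symbol of L2 exactly once, so all 25 pairs are distinct (25 of 25).
Conclusion: YES.

YES


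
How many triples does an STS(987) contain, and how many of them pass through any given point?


An STS(v) is a 2-(v, 3, 1) BIBD: block size k = 3, λ = 1.
Replication: r(k − 1) = λ(v − 1) ⇒ r·2 = 987 − 1 = 986 ⇒ r = 493.
Block count: bk = vr ⇒ b·3 = 987·493 = 486591 ⇒ b = 162197.
(Check via b = v(v − 1)/6 = 987·986/6 = 973182/6 = 162197.)

r = 493, b = 162197.


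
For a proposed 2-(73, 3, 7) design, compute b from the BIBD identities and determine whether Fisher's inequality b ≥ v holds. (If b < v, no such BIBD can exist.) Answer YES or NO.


b = λv(v − 1)/(k(k − 1)) = 7·73·72/(3·2) = 36792/6 = 6132.
Compare with v = 73: b ≥ v, so Fisher's inequality holds.

YES


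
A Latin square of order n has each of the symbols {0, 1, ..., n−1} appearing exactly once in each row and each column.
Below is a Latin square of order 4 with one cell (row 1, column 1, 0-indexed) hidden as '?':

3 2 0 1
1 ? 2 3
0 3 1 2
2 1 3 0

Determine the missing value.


Row 1 contains symbols [1, 2, 3] — missing [0].
Column 1 contains symbols [1, 2, 3] — missing [0].
The missing symbol must appear in both missing sets; intersection = [0].
Therefore the hidden value is 0.

Missing value = 0.


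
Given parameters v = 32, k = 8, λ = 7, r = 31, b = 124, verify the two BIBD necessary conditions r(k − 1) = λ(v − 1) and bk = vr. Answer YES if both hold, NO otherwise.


Condition (i): r(k − 1) = 31·7 = 217; λ(v − 1) = 7·31 = 217. Match? YES.
Condition (ii): bk = 124·8 = 992; vr = 32·31 = 992. Match? YES.
Both conditions hold? YES.

YES


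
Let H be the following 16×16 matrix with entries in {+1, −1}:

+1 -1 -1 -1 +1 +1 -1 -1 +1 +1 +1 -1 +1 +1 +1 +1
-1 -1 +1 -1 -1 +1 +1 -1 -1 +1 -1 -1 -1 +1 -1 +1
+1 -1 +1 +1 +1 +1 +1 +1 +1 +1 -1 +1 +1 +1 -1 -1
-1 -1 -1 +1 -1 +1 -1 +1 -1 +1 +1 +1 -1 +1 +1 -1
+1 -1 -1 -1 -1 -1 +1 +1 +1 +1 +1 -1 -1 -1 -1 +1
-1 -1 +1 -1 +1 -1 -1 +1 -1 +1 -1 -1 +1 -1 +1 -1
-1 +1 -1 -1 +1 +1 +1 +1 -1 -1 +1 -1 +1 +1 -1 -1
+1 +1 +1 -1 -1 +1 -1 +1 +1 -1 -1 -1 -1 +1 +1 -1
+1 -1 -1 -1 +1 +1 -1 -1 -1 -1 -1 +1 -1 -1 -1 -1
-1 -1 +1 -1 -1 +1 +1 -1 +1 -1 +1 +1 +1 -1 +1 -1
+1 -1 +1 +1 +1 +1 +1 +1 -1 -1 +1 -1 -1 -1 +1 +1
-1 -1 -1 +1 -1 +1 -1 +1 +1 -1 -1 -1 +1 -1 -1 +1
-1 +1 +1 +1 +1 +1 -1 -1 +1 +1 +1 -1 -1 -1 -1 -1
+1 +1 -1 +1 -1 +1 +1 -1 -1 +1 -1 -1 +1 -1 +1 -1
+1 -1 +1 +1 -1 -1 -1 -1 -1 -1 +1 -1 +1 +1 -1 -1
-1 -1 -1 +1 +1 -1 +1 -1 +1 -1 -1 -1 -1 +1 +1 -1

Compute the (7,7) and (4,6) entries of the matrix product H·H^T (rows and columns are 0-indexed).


Row 4 of H: [1, -1, -1, -1, -1, -1, 1, 1, 1, 1, 1, -1, -1, -1, -1, 1].
Row 6 of H: [-1, 1, -1, -1, 1, 1, 1, 1, -1, -1, 1, -1, 1, 1, -1, -1].
Row 7 of H: [1, 1, 1, -1, -1, 1, -1, 1, 1, -1, -1, -1, -1, 1, 1, -1].
(H·H^T)[7][7] = Σ_j H[7][j]·H[7][j] = (1)² + (1)² + (1)² + (-1)² + (-1)² + (1)² + (-1)² + (1)² + (1)² + (-1)² + (-1)² + (-1)² + (-1)² + (1)² + (1)² + (-1)² = 1 + 1 + 1 + 1 + 1 + 1 + 1 + 1 + 1 + 1 + 1 + 1 + 1 + 1 + 1 + 1 = 16.
(H·H^T)[4][6] = Σ_j H[4][j]·H[6][j] = (1)·(-1) + (-1)·(1) + (-1)·(-1) + (-1)·(-1) + (-1)·(1) + (-1)·(1) + (1)·(1) + (1)·(1) + (1)·(-1) + (1)·(-1) + (1)·(1) + (-1)·(-1) + (-1)·(1) + (-1)·(1) + (-1)·(-1) + (1)·(-1) = -1 + -1 + 1 + 1 + -1 + -1 + 1 + 1 + -1 + -1 + 1 + 1 + -1 + -1 + 1 + -1 = -2.
Rows 4 and 6 are not orthogonal (dot product = -2 ≠ 0), so H is not a Hadamard matrix.

(7,7) entry = 16; (4,6) entry = -2.


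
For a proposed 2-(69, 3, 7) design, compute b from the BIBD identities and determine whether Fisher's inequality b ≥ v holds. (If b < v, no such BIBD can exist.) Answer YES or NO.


b = λv(v − 1)/(k(k − 1)) = 7·69·68/(3·2) = 32844/6 = 5474.
Compare with v = 69: b ≥ v, so Fisher's inequality holds.

YES


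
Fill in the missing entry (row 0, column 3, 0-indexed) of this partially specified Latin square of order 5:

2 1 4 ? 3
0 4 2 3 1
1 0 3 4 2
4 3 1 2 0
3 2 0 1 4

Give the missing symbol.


Row 0 contains symbols [1, 2, 3, 4] — missing [0].
Column 3 contains symbols [1, 2, 3, 4] — missing [0].
The missing symbol must appear in both missing sets; intersection = [0].
Therefore the hidden value is 0.

Missing value = 0.


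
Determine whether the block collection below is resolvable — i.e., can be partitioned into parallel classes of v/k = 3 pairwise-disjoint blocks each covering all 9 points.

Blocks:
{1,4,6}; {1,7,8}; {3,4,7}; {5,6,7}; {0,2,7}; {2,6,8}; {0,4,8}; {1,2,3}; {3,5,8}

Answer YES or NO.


v = 9, block size k = 3, number of blocks = 9.
For resolvability, blocks must partition into parallel classes of size v/k = 3.
Total blocks must therefore be a multiple of 3: 9 = 3·3 + 0 ⇒ divisible ✓.
Consider block {1,7,8}. It intersects every other block in the collection, so no parallel class of size 3 can contain it.
Since every block must belong to some parallel class in a resolution, the collection cannot be partitioned into parallel classes.
Resolvable? NO.

NO


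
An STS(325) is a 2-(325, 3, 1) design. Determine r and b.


An STS(v) is a 2-(v, 3, 1) BIBD: block size k = 3, λ = 1.
Replication: r(k − 1) = λ(v − 1) ⇒ r·2 = 325 − 1 = 324 ⇒ r = 162.
Block count: b = v(v − 1)/6 = 325·324/6 = 105300/6 = 17550.

r = 162, b = 17550.


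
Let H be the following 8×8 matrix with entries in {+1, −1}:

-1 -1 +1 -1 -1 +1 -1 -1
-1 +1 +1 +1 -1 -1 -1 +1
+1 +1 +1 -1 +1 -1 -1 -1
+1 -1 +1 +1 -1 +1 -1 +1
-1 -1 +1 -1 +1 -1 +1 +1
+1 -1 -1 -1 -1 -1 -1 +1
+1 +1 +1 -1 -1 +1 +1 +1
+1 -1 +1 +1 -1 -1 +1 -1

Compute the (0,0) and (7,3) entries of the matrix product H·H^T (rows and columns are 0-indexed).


Row 0 of H: [-1, -1, 1, -1, -1, 1, -1, -1].
Row 3 of H: [1, -1, 1, 1, -1, 1, -1, 1].
Row 7 of H: [1, -1, 1, 1, -1, -1, 1, -1].
(H·H^T)[0][0] = Σ_j H[0][j]·H[0][j] = (-1)² + (-1)² + (1)² + (-1)² + (-1)² + (1)² + (-1)² + (-1)² = 1 + 1 + 1 + 1 + 1 + 1 + 1 + 1 = 8.
(H·H^T)[7][3] = Σ_j H[7][j]·H[3][j] = (1)·(1) + (-1)·(-1) + (1)·(1) + (1)·(1) + (-1)·(-1) + (-1)·(1) + (1)·(-1) + (-1)·(1) = 1 + 1 + 1 + 1 + 1 + -1 + -1 + -1 = 2.
Rows 7 and 3 are not orthogonal (dot product = 2 ≠ 0), so H is not a Hadamard matrix.

(0,0) entry = 8; (7,3) entry = 2.


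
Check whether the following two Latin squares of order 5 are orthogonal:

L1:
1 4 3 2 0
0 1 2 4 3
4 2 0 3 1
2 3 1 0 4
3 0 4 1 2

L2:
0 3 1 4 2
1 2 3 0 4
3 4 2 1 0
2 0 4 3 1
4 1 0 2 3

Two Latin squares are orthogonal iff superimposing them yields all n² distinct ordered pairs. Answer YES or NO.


Form the n² = 25 superimposed pairs (L1[i][j], L2[i][j]), row by row (rows and columns indexed from 0):
row 0: (1,0) (4,3) (3,1) (2,4) (0,2)
row 1: (0,1) (1,2) (2,3) (4,0) (3,4)
row 2: (4,3) (2,4) (0,2) (3,1) (1,0)
row 3: (2,2) (3,0) (1,4) (0,3) (4,1)
row 4: (3,4) (0,1) (4,0) (1,2) (2,3)
Orthogonality requires all 25 pairs distinct.
But the pair (4,3) repeats: cell (0,1) has L1 = 4, L2 = 3, and cell (2,0) has L1 = 4, L2 = 3.
A repeated pair means some other pair never occurs (only 15 distinct pairs out of 25), so the squares are not orthogonal.
Conclusion: NO.

NO


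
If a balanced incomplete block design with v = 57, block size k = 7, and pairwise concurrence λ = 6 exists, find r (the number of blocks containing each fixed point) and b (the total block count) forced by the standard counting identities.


Any 2-(v, k, λ) BIBD satisfies two necessary conditions:
  (i)  Each point sits in r blocks, and counting incidences through any fixed point gives r(k − 1) = λ(v − 1), so r = λ(v − 1)/(k − 1).
  (ii) Total incidences bk = vr, so b = vr/k.
Step 1: r = λ(v − 1)/(k − 1) = 6·(57 − 1)/(7 − 1) = 6·56/6 = 336/6 = 56.
Step 2: b = vr/k = 57·56/7 = 3192/7 = 456.
Check integrality: r = 56 ∈ Z ✓, b = 456 ∈ Z ✓.
(These identities are necessary conditions: they determine r and b for any design with these parameters, but do not by themselves prove that one exists.)

r = 56, b = 456.


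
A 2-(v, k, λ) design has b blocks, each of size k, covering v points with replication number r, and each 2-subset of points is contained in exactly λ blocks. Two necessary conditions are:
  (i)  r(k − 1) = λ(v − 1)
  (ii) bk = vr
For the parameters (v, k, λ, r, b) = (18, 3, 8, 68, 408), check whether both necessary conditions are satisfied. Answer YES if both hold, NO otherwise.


Condition (i): r(k − 1) = 68·2 = 136; λ(v − 1) = 8·17 = 136. Match? YES.
Condition (ii): bk = 408·3 = 1224; vr = 18·68 = 1224. Match? YES.
Both conditions hold? YES.

YES


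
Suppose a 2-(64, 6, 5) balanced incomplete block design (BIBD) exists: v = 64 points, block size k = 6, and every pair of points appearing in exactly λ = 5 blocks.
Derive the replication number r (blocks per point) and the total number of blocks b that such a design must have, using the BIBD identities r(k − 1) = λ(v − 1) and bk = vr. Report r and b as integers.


Any 2-(v, k, λ) BIBD satisfies two necessary conditions:
  (i)  Each point sits in r blocks, and counting incidences through any fixed point gives r(k − 1) = λ(v − 1), so r = λ(v − 1)/(k − 1).
  (ii) Total incidences bk = vr, so b = vr/k.
Step 1: r = λ(v − 1)/(k − 1) = 5·(64 − 1)/(6 − 1) = 5·63/5 = 315/5 = 63.
Step 2: b = vr/k = 64·63/6 = 4032/6 = 672.
Check integrality: r = 63 ∈ Z ✓, b = 672 ∈ Z ✓.
(These identities are necessary conditions: they determine r and b for any design with these parameters, but do not by themselves prove that one exists.)

r = 63, b = 672.


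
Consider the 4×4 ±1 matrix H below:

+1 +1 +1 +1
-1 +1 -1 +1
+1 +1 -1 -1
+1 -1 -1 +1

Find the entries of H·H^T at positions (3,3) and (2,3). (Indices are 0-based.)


Row 2 of H: [1, 1, -1, -1].
Row 3 of H: [1, -1, -1, 1].
(H·H^T)[3][3] = Σ_j H[3][j]·H[3][j] = (1)² + (-1)² + (-1)² + (1)² = 1 + 1 + 1 + 1 = 4.
(H·H^T)[2][3] = Σ_j H[2][j]·H[3][j] = (1)·(1) + (1)·(-1) + (-1)·(-1) + (-1)·(1) = 1 + -1 + 1 + -1 = 0.
So rows 2 and 3 are orthogonal; the diagonal entry equals n = 4.

(3,3) entry = 4; (2,3) entry = 0.


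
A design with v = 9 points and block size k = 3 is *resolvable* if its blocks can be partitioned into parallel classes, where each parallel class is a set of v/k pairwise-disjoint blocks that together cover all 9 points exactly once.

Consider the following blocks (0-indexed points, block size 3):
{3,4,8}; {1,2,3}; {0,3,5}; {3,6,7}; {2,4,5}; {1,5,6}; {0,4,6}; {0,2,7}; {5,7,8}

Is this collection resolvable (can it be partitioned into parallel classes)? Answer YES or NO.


v = 9, block size k = 3, number of blocks = 9.
For resolvability, blocks must partition into parallel classes of size v/k = 3.
Total blocks must therefore be a multiple of 3: 9 = 3·3 + 0 ⇒ divisible ✓.
Consider block {0,3,5}. It intersects every other block in the collection, so no parallel class of size 3 can contain it.
Since every block must belong to some parallel class in a resolution, the collection cannot be partitioned into parallel classes.
Resolvable? NO.

NO


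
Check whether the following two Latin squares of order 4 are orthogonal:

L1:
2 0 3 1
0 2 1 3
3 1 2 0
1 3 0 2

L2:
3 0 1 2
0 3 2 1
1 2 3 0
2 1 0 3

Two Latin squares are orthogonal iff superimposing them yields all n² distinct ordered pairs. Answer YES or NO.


Form the n² = 16 superimposed pairs (L1[i][j], L2[i][j]), row by row (rows and columns indexed from 0):
row 0: (2,3) (0,0) (3,1) (1,2)
row 1: (0,0) (2,3) (1,2) (3,1)
row 2: (3,1) (1,2) (2,3) (0,0)
row 3: (1,2) (3,1) (0,0) (2,3)
Orthogonality requires all 16 pairs distinct.
But the pair (0,0) repeats: cell (0,1) has L1 = 0, L2 = 0, and cell (1,0) has L1 = 0, L2 = 0.
A repeated pair means some other pair never occurs (only 4 distinct pairs out of 16), so the squares are not orthogonal.
Conclusion: NO.

NO


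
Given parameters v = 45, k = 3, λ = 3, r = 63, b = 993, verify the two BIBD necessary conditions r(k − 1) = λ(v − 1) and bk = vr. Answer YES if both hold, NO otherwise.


Condition (i): r(k − 1) = 63·2 = 126; λ(v − 1) = 3·44 = 132. Match? NO.
Condition (ii): bk = 993·3 = 2979; vr = 45·63 = 2835. Match? NO.
Both conditions hold? NO.

NO


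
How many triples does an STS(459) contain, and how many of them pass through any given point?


An STS(v) is a 2-(v, 3, 1) BIBD: block size k = 3, λ = 1.
Replication: r(k − 1) = λ(v − 1) ⇒ r·2 = 459 − 1 = 458 ⇒ r = 229.
Block count: b = v(v − 1)/6 = 459·458/6 = 210222/6 = 35037.
(Check via bk = vr: 35037·3 = 105111 = 459·229 = 105111 ✓.)

r = 229, b = 35037.


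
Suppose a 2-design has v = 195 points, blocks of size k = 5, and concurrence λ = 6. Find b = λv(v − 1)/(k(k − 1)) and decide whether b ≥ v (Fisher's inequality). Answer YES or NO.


r = λ(v − 1)/(k − 1) = 6·194/4 = 291.
b = vr/k = 195·291/5 = 11349.
Fisher's inequality: b ≥ v ⇔ 11349 ≥ 195? YES.

YES


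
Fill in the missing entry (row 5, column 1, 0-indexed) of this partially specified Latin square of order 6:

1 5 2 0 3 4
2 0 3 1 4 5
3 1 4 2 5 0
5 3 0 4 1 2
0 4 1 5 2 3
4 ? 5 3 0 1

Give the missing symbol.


Row 5 contains symbols [0, 1, 3, 4, 5] — missing [2].
Column 1 contains symbols [0, 1, 3, 4, 5] — missing [2].
The missing symbol must appear in both missing sets; intersection = [2].
Therefore the hidden value is 2.

Missing value = 2.


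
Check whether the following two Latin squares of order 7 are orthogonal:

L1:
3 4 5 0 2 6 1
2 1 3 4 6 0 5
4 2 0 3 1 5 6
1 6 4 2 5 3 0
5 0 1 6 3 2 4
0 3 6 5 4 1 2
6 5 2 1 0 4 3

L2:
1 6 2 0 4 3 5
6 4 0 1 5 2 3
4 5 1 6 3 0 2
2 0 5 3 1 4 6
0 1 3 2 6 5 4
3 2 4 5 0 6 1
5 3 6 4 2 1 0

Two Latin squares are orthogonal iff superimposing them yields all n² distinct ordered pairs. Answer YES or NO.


Form the n² = 49 superimposed pairs (L1[i][j], L2[i][j]), row by row (rows and columns indexed from 0):
row 0: (3,1) (4,6) (5,2) (0,0) (2,4) (6,3) (1,5)
row 1: (2,6) (1,4) (3,0) (4,1) (6,5) (0,2) (5,3)
row 2: (4,4) (2,5) (0,1) (3,6) (1,3) (5,0) (6,2)
row 3: (1,2) (6,0) (4,5) (2,3) (5,1) (3,4) (0,6)
row 4: (5,0) (0,1) (1,3) (6,2) (3,6) (2,5) (4,4)
row 5: (0,3) (3,2) (6,4) (5,5) (4,0) (1,6) (2,1)
row 6: (6,5) (5,3) (2,6) (1,4) (0,2) (4,1) (3,0)
Orthogonality requires all 49 pairs distinct.
But the pair (5,0) repeats: cell (2,5) has L1 = 5, L2 = 0, and cell (4,0) has L1 = 5, L2 = 0.
A repeated pair means some other pair never occurs (only 35 distinct pairs out of 49), so the squares are not orthogonal.
Conclusion: NO.

NO


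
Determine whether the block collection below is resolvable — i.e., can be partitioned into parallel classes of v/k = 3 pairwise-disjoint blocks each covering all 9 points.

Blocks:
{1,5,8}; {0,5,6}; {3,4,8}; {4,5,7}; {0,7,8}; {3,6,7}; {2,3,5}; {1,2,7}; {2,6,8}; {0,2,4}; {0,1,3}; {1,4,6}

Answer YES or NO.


v = 9, block size k = 3, number of blocks = 12.
For resolvability, blocks must partition into parallel classes of size v/k = 3.
Total blocks must therefore be a multiple of 3: 12 = 3·4 + 0 ⇒ divisible ✓.
Greedy packing gives 4 candidate class(es). Each should be a full parallel class (size 3, covers all 9 points).
  Class 1 (3 blocks): {1,5,8}; {3,6,7}; {0,2,4}. Points covered: [0, 1, 2, 3, 4, 5, 6, 7, 8].
  Class 2 (3 blocks): {0,5,6}; {3,4,8}; {1,2,7}. Points covered: [0, 1, 2, 3, 4, 5, 6, 7, 8].
  Class 3 (3 blocks): {4,5,7}; {2,6,8}; {0,1,3}. Points covered: [0, 1, 2, 3, 4, 5, 6, 7, 8].
  Class 4 (3 blocks): {0,7,8}; {2,3,5}; {1,4,6}. Points covered: [0, 1, 2, 3, 4, 5, 6, 7, 8].
All classes full (size 3)? YES. All classes cover every point? YES.
Resolvable? YES.

YES


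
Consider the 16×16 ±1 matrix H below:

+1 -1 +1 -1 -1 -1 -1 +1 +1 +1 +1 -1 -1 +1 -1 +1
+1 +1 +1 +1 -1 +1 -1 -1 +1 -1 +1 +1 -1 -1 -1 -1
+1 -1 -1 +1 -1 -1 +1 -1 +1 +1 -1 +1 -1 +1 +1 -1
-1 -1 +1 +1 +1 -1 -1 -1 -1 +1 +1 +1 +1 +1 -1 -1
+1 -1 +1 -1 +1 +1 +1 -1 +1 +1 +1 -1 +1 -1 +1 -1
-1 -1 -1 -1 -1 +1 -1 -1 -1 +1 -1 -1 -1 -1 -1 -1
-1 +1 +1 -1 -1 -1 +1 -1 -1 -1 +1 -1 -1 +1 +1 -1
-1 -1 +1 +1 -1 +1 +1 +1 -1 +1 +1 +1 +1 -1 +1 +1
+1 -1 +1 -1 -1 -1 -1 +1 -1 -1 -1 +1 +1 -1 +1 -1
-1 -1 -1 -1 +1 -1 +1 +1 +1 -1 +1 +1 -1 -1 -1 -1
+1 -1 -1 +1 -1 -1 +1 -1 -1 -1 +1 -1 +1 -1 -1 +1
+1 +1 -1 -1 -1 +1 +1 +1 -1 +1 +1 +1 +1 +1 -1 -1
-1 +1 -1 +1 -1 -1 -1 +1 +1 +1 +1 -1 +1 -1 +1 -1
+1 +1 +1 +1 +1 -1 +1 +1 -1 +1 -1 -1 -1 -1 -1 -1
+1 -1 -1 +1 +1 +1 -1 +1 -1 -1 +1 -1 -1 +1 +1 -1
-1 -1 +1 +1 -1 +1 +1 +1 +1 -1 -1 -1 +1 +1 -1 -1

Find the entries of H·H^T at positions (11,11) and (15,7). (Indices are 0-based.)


Row 7 of H: [-1, -1, 1, 1, -1, 1, 1, 1, -1, 1, 1, 1, 1, -1, 1, 1].
Row 11 of H: [1, 1, -1, -1, -1, 1, 1, 1, -1, 1, 1, 1, 1, 1, -1, -1].
Row 15 of H: [-1, -1, 1, 1, -1, 1, 1, 1, 1, -1, -1, -1, 1, 1, -1, -1].
(H·H^T)[11][11] = Σ_j H[11][j]·H[11][j] = (1)² + (1)² + (-1)² + (-1)² + (-1)² + (1)² + (1)² + (1)² + (-1)² + (1)² + (1)² + (1)² + (1)² + (1)² + (-1)² + (-1)² = 1 + 1 + 1 + 1 + 1 + 1 + 1 + 1 + 1 + 1 + 1 + 1 + 1 + 1 + 1 + 1 = 16.
(H·H^T)[15][7] = Σ_j H[15][j]·H[7][j] = (-1)·(-1) + (-1)·(-1) + (1)·(1) + (1)·(1) + (-1)·(-1) + (1)·(1) + (1)·(1) + (1)·(1) + (1)·(-1) + (-1)·(1) + (-1)·(1) + (-1)·(1) + (1)·(1) + (1)·(-1) + (-1)·(1) + (-1)·(1) = 1 + 1 + 1 + 1 + 1 + 1 + 1 + 1 + -1 + -1 + -1 + -1 + 1 + -1 + -1 + -1 = 2.
Rows 15 and 7 are not orthogonal (dot product = 2 ≠ 0), so H is not a Hadamard matrix.

(11,11) entry = 16; (15,7) entry = 2.


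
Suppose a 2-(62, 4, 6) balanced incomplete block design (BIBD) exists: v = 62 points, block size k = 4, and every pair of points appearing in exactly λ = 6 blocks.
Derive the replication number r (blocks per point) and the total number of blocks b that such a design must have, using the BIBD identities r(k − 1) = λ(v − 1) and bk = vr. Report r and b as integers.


Any 2-(v, k, λ) BIBD satisfies two necessary conditions:
  (i)  Each point sits in r blocks, and counting incidences through any fixed point gives r(k − 1) = λ(v − 1), so r = λ(v − 1)/(k − 1).
  (ii) Total incidences bk = vr, so b = vr/k.
Step 1: r = λ(v − 1)/(k − 1) = 6·(62 − 1)/(4 − 1) = 6·61/3 = 366/3 = 122.
Step 2: b = vr/k = 62·122/4 = 7564/4 = 1891.
Check integrality: r = 122 ∈ Z ✓, b = 1891 ∈ Z ✓.
(These identities are necessary conditions: they determine r and b for any design with these parameters, but do not by themselves prove that one exists.)

r = 122, b = 1891.


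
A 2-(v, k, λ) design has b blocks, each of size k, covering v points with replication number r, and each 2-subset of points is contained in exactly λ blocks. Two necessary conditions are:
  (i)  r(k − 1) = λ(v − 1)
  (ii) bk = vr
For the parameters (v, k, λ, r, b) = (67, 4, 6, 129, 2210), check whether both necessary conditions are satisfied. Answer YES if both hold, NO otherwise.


Condition (i): r(k − 1) = 129·3 = 387; λ(v − 1) = 6·66 = 396. Match? NO.
Condition (ii): bk = 2210·4 = 8840; vr = 67·129 = 8643. Match? NO.
Both conditions hold? NO.

NO


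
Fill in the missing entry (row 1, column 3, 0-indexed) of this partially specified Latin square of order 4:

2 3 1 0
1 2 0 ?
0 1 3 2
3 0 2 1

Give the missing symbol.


Row 1 contains symbols [0, 1, 2] — missing [3].
Column 3 contains symbols [0, 1, 2] — missing [3].
The missing symbol must appear in both missing sets; intersection = [3].
Therefore the hidden value is 3.

Missing value = 3.


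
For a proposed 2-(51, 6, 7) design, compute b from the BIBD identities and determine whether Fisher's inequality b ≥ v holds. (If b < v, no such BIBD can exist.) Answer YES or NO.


b = λv(v − 1)/(k(k − 1)) = 7·51·50/(6·5) = 17850/30 = 595.
Compare with v = 51: b ≥ v, so Fisher's inequality holds.

YES


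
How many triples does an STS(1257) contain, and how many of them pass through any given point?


An STS(v) is a 2-(v, 3, 1) BIBD: block size k = 3, λ = 1.
Replication: r(k − 1) = λ(v − 1) ⇒ r·2 = 1257 − 1 = 1256 ⇒ r = 628.
Block count: bk = vr ⇒ b·3 = 1257·628 = 789396 ⇒ b = 263132.

r = 628, b = 263132.


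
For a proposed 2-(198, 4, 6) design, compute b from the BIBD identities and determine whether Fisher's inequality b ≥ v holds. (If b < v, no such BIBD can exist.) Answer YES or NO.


b = λv(v − 1)/(k(k − 1)) = 6·198·197/(4·3) = 234036/12 = 19503.
Compare with v = 198: b ≥ v, so Fisher's inequality holds.

YES


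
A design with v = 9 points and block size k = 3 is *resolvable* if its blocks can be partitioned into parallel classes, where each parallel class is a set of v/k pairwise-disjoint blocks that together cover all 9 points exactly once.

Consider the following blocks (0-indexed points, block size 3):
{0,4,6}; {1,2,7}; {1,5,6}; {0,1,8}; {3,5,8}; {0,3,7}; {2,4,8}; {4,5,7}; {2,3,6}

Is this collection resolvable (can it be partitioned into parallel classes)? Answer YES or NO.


v = 9, block size k = 3, number of blocks = 9.
For resolvability, blocks must partition into parallel classes of size v/k = 3.
Total blocks must therefore be a multiple of 3: 9 = 3·3 + 0 ⇒ divisible ✓.
Greedy packing gives 3 candidate class(es). Each should be a full parallel class (size 3, covers all 9 points).
  Class 1 (3 blocks): {0,4,6}; {1,2,7}; {3,5,8}. Points covered: [0, 1, 2, 3, 4, 5, 6, 7, 8].
  Class 2 (3 blocks): {1,5,6}; {0,3,7}; {2,4,8}. Points covered: [0, 1, 2, 3, 4, 5, 6, 7, 8].
  Class 3 (3 blocks): {0,1,8}; {4,5,7}; {2,3,6}. Points covered: [0, 1, 2, 3, 4, 5, 6, 7, 8].
All classes full (size 3)? YES. All classes cover every point? YES.
Resolvable? YES.

YES


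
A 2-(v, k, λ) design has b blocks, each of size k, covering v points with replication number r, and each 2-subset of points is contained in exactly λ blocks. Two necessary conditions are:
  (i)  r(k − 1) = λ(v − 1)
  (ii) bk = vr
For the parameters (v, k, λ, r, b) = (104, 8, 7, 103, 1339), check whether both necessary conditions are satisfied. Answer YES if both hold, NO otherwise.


Condition (i): r(k − 1) = 103·7 = 721; λ(v − 1) = 7·103 = 721. Match? YES.
Condition (ii): bk = 1339·8 = 10712; vr = 104·103 = 10712. Match? YES.
Both conditions hold? YES.

YES


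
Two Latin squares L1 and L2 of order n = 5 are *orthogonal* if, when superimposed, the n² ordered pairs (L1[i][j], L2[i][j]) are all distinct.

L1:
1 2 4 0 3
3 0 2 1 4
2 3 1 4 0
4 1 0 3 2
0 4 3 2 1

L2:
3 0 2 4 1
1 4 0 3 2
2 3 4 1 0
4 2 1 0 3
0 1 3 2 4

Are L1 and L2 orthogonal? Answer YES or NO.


Form the n² = 25 superimposed pairs (L1[i][j], L2[i][j]), row by row (rows and columns indexed from 0):
row 0: (1,3) (2,0) (4,2) (0,4) (3,1)
row 1: (3,1) (0,4) (2,0) (1,3) (4,2)
row 2: (2,2) (3,3) (1,4) (4,1) (0,0)
row 3: (4,4) (1,2) (0,1) (3,0) (2,3)
row 4: (0,0) (4,1) (3,3) (2,2) (1,4)
Orthogonality requires all 25 pairs distinct.
But the pair (3,1) repeats: cell (0,4) has L1 = 3, L2 = 1, and cell (1,0) has L1 = 3, L2 = 1.
A repeated pair means some other pair never occurs (only 15 distinct pairs out of 25), so the squares are not orthogonal.
Conclusion: NO.

NO


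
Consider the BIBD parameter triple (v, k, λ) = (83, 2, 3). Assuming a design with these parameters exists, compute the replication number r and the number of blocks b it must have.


Any 2-(v, k, λ) BIBD satisfies two necessary conditions:
  (i)  Each point sits in r blocks, and counting incidences through any fixed point gives r(k − 1) = λ(v − 1), so r = λ(v − 1)/(k − 1).
  (ii) Total incidences bk = vr, so b = vr/k.
Step 1: r = λ(v − 1)/(k − 1) = 3·(83 − 1)/(2 − 1) = 3·82/1 = 246/1 = 246.
Step 2: b = vr/k = 83·246/2 = 20418/2 = 10209.
Check integrality: r = 246 ∈ Z ✓, b = 10209 ∈ Z ✓.
(These identities are necessary conditions: they determine r and b for any design with these parameters, but do not by themselves prove that one exists.)

r = 246, b = 10209.


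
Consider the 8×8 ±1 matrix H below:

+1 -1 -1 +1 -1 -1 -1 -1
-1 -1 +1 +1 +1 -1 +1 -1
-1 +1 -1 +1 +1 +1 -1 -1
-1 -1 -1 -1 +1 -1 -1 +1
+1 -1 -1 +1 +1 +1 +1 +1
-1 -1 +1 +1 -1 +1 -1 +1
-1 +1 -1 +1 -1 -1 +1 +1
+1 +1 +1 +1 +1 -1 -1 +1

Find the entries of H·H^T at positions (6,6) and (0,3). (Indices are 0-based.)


Row 0 of H: [1, -1, -1, 1, -1, -1, -1, -1].
Row 3 of H: [-1, -1, -1, -1, 1, -1, -1, 1].
Row 6 of H: [-1, 1, -1, 1, -1, -1, 1, 1].
(H·H^T)[6][6] = Σ_j H[6][j]·H[6][j] = (-1)² + (1)² + (-1)² + (1)² + (-1)² + (-1)² + (1)² + (1)² = 1 + 1 + 1 + 1 + 1 + 1 + 1 + 1 = 8.
(H·H^T)[0][3] = Σ_j H[0][j]·H[3][j] = (1)·(-1) + (-1)·(-1) + (-1)·(-1) + (1)·(-1) + (-1)·(1) + (-1)·(-1) + (-1)·(-1) + (-1)·(1) = -1 + 1 + 1 + -1 + -1 + 1 + 1 + -1 = 0.
So rows 0 and 3 are orthogonal; the diagonal entry equals n = 8.

(6,6) entry = 8; (0,3) entry = 0.


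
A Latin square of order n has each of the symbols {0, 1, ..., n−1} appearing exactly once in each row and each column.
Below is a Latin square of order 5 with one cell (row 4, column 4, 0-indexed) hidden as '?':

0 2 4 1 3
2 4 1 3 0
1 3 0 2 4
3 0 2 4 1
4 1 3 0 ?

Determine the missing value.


Row 4 contains symbols [0, 1, 3, 4] — missing [2].
Column 4 contains symbols [0, 1, 3, 4] — missing [2].
The missing symbol must appear in both missing sets; intersection = [2].
Therefore the hidden value is 2.

Missing value = 2.
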